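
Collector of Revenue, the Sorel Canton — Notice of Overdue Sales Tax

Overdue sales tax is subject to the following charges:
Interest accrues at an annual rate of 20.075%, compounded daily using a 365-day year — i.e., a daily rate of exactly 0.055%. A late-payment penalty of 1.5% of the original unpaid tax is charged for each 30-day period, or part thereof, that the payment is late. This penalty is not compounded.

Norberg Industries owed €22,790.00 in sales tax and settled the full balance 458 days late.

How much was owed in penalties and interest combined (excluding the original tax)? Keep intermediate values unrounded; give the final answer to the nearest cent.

€11,996.16

Penalty periods: ⌈458/30⌉ = 16; penalty = 16 × 1.5% × €22,790.00 = €5,469.60
Interest: €22,790.00 × ((1 + 0.00055)^458 − 1) = €22,790.00 × 0.28637830… = €6,526.5615…
Penalties + interest = €5,469.6000 + €6,526.5615… = €11,996.16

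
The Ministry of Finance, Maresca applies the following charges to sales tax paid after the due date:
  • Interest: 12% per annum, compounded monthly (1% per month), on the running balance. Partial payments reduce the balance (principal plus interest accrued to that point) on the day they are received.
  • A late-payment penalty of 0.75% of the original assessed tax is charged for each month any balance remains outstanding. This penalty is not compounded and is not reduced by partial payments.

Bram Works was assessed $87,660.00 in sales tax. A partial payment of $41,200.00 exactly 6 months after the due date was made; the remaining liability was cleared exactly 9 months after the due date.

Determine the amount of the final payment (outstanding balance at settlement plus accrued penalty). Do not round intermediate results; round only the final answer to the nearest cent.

$59,341.10

Balance at month 6: $87,660.0000 × (1 + 0.01)^6 = $93,052.8564…
After $41,200.00 payment: $93,052.8564… − $41,200.00 = $51,852.8564…
Balance at month 9: $51,852.8564… × (1 + 0.01)^3 = $53,424.0498…
Penalty: 9 × 0.75% × $87,660.00 = $5,917.05
Final settlement = outstanding balance + penalty = $53,424.0498… + $5,917.05 = $59,341.10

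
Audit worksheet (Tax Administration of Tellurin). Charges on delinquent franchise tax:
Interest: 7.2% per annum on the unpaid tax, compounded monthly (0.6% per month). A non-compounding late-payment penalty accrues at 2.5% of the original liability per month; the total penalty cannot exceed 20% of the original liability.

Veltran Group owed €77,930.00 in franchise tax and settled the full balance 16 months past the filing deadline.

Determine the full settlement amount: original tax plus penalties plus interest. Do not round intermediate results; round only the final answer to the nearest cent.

Penalty (uncapped): 16 × 2.5% × €77,930.00 = €31,172.00; cap = 20% × €77,930.00 = €15,586.00 → penalty = €15,586.00
Interest: €77,930.00 × ((1 + 0.006)^16 − 1) = €77,930.00 × 0.1004434… = €7,827.5505…
Total = €77,930.00 + €15,586.0000 + €7,827.5505… = €101,343.55

€101,343.55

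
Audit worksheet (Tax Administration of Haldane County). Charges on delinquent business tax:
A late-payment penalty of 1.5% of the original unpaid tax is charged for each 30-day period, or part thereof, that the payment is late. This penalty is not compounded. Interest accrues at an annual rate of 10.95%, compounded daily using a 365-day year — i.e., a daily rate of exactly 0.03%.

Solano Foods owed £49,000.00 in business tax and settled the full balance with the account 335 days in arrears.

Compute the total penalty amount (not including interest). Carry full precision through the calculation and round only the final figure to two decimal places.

Penalty periods: ⌈335/30⌉ = 12; penalty = 12 × 1.5% × £49,000.00 = £8,820.00

£8,820.00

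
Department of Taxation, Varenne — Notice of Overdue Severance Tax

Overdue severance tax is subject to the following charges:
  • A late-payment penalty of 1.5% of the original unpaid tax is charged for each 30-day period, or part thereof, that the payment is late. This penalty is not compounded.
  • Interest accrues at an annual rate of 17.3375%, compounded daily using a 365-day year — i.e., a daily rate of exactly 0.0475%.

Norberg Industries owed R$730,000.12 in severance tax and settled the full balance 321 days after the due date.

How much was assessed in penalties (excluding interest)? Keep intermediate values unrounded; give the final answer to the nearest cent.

R$120,450.02

Penalty periods: ⌈321/30⌉ = 11; penalty = 11 × 1.5% × R$730,000.12 = R$120,450.02…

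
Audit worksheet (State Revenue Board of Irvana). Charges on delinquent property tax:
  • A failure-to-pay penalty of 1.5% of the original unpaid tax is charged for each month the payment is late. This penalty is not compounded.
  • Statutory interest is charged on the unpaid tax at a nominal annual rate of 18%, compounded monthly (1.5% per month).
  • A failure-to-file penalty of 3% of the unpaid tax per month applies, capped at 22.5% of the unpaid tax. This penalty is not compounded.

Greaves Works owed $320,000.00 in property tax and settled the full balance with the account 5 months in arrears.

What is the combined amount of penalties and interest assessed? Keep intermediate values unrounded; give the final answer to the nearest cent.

Failure-to-file: 5 × 3% × $320,000.00 = $48,000.00 (under the 22.5% cap)
Failure-to-pay penalty = 1.5% × $320,000.00 × 5 mo = $24,000.00
Interest: $320,000.00 × ((1 + 0.015)^5 − 1) = $320,000.00 × 0.0772840… = $24,730.8812…
Penalties + interest = $72,000.0000 + $24,730.8812… = $96,730.88

$96,730.88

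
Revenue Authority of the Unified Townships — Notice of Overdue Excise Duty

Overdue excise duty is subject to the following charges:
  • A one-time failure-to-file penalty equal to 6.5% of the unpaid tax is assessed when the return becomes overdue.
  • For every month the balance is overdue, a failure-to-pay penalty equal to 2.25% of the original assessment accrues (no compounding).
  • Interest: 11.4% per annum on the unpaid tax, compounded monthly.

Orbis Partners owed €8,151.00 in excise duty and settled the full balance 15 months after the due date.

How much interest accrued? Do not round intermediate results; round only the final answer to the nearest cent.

Interest (11.4%/yr ÷ 12 = 0.95%/month): €8,151.00 × ((1 + 0.0095)^15 − 1) = €1,242.0307…

€1,242.03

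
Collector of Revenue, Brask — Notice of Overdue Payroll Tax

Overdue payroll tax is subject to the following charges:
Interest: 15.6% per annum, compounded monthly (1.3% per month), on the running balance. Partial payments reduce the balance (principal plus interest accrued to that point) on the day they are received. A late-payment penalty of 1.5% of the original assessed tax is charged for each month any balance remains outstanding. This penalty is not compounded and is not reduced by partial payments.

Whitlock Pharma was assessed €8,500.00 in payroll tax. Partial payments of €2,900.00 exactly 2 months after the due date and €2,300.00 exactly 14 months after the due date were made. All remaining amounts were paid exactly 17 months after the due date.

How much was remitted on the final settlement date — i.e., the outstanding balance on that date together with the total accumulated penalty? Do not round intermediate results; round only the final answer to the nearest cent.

€6,843.81

Balance at month 2: €8,500.0000 × (1 + 0.013)^2 = €8,722.4365
After €2,900.00 payment: €8,722.4365 − €2,900.00 = €5,822.4365
Balance at month 14: €5,822.4365 × (1 + 0.013)^12 = €6,798.5783…
After €2,300.00 payment: €6,798.5783… − €2,300.00 = €4,498.5783…
Balance at month 17: €4,498.5783… × (1 + 0.013)^3 = €4,676.3135…
Penalty: 17 × 1.5% × €8,500.00 = €2,167.50
Final settlement = outstanding balance + penalty = €4,676.3135… + €2,167.50 = €6,843.81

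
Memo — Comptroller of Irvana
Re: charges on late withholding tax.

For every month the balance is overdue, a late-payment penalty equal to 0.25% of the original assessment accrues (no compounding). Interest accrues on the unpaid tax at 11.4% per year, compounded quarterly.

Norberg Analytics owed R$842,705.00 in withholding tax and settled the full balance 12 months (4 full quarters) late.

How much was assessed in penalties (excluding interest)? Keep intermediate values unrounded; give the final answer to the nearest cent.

R$25,281.15

Late-payment penalty = 0.25% × R$842,705.00 × 12 mo = R$25,281.15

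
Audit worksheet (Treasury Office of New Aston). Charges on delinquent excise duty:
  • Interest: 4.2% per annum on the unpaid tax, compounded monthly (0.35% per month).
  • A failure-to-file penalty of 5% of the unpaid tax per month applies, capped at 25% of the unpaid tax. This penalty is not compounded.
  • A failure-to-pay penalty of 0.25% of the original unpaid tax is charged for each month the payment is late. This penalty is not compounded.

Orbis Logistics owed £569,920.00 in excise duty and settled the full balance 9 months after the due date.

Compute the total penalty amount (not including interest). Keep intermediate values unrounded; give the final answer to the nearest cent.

£155,303.20

Failure-to-file: 9 × 5% × £569,920.00 = £256,464.00, capped at 25% × £569,920.00 = £142,480.00
Failure-to-pay penalty: 9 × 0.25% × £569,920.00 = £12,823.20
Total penalty = £142,480.00 + £12,823.20 = £155,303.20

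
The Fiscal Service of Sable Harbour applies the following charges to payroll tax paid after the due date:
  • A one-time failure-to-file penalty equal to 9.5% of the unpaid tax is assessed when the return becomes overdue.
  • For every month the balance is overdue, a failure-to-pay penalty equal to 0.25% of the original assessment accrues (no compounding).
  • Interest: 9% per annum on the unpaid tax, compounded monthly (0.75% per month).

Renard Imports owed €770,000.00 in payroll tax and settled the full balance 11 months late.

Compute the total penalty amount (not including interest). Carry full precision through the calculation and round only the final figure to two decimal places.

Failure-to-file penalty: 9.5% × €770,000.00 = €73,150.00
Failure-to-pay penalty: 11 × 0.25% × €770,000.00 = €21,175.00
Total penalty = €73,150.00 + €21,175.00 = €94,325.00

€94,325.00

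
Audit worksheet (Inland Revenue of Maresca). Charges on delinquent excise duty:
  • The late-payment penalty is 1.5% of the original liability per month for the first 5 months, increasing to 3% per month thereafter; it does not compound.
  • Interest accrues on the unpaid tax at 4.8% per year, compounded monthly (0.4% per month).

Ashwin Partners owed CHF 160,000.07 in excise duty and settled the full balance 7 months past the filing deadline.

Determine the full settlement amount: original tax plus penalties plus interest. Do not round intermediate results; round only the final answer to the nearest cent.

Penalty, months 1–5: 5 × 1.5% × CHF 160,000.07 = CHF 12,000.01…
Penalty, months 6–7: 2 × 3% × CHF 160,000.07 = CHF 9,600.00…
Interest: CHF 160,000.07 × ((1 + 0.004)^7 − 1) = CHF 160,000.07 × 0.0283382… = CHF 4,534.1218…
Total = CHF 160,000.07 + CHF 21,600.0095… + CHF 4,534.1218… = CHF 186,134.20

CHF 186,134.20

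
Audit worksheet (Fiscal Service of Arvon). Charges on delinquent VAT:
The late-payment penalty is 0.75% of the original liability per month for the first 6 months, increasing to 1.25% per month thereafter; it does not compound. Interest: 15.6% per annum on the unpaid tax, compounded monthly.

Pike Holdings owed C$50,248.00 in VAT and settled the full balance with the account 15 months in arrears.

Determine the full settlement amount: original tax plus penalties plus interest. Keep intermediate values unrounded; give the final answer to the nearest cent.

C$68,904.32

Penalty, months 1–6: 6 × 0.75% × C$50,248.00 = C$2,261.16
Penalty, months 7–15: 9 × 1.25% × C$50,248.00 = C$5,652.90
Interest (15.6%/yr ÷ 12 = 1.3%/month): C$50,248.00 × ((1 + 0.013)^15 − 1) = C$10,742.2566…
Total = C$50,248.00 + C$7,914.0600 + C$10,742.2566… = C$68,904.32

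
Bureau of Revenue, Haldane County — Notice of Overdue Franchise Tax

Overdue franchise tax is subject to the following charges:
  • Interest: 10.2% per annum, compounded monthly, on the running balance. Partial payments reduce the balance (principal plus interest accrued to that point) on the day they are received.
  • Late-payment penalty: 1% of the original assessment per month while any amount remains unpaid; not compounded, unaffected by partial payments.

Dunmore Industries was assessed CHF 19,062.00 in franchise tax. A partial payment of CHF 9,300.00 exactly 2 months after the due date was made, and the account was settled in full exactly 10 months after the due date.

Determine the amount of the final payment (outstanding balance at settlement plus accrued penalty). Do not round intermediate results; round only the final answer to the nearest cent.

CHF 12,700.33

Monthly rate = 10.2% ÷ 12 = 0.85%
Balance at month 2: CHF 19,062.0000 × (1 + 0.0085)^2 = CHF 19,387.4312…
After CHF 9,300.00 payment: CHF 19,387.4312… − CHF 9,300.00 = CHF 10,087.4312…
Balance at month 10: CHF 10,087.4312… × (1 + 0.0085)^8 = CHF 10,794.1341…
Penalty: 10 × 1% × CHF 19,062.00 = CHF 1,906.20
Final settlement = outstanding balance + penalty = CHF 10,794.1341… + CHF 1,906.20 = CHF 12,700.33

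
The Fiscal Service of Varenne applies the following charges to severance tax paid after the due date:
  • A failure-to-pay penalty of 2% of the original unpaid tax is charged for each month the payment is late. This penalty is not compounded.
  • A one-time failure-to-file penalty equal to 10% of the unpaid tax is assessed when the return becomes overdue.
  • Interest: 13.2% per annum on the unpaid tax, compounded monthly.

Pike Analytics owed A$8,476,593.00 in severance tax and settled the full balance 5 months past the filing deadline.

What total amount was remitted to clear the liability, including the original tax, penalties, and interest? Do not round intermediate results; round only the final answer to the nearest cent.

Failure-to-file penalty: 10% × A$8,476,593.00 = A$847,659.30
Failure-to-pay penalty = 2% × A$8,476,593.00 × 5 mo = A$847,659.30
Interest (13.2%/yr ÷ 12 = 1.1%/month): A$8,476,593.00 × ((1 + 0.011)^5 − 1) = A$476,582.7379…
Total = A$8,476,593.00 + A$1,695,318.6000 + A$476,582.7379… = A$10,648,494.34

A$10,648,494.34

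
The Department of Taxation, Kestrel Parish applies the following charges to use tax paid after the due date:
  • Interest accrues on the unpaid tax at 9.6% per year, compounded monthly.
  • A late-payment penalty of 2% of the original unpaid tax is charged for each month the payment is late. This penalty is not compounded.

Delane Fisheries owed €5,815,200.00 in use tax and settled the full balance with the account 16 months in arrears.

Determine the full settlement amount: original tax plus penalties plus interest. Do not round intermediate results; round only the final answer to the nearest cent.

Late-payment penalty = 2% × €5,815,200.00 × 16 mo = €1,860,864.00
Interest (9.6%/yr ÷ 12 = 0.8%/month): €5,815,200.00 × ((1 + 0.008)^16 − 1) = €790,717.8655…
Total = €5,815,200.00 + €1,860,864.0000 + €790,717.8655… = €8,466,781.87

€8,466,781.87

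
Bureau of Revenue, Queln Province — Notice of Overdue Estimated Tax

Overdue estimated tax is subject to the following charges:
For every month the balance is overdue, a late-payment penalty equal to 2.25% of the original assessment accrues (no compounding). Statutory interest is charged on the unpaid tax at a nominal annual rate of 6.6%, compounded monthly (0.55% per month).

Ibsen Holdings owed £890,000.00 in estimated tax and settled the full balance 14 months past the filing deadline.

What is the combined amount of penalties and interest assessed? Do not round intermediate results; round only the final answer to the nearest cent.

£351,384.67

Late-payment penalty: 14 × 2.25% × £890,000.00 = £280,350.00
Interest: £890,000.00 × ((1 + 0.0055)^14 − 1) = £890,000.00 × 0.0798142… = £71,034.6706…
Penalties + interest = £280,350.0000 + £71,034.6706… = £351,384.67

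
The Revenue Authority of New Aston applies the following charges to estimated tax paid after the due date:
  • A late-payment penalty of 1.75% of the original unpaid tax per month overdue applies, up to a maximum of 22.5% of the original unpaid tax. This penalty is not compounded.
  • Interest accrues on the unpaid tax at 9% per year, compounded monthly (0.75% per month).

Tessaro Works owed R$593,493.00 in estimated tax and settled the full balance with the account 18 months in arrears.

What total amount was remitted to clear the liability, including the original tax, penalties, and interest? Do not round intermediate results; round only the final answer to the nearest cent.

Penalty (uncapped): 18 × 1.75% × R$593,493.00 = R$186,950.30…; cap = 22.5% × R$593,493.00 = R$133,535.93… → penalty = R$133,535.93…
Interest: R$593,493.00 × ((1 + 0.0075)^18 − 1) = R$593,493.00 × 0.1439604… = R$85,439.4830…
Total = R$593,493.00 + R$133,535.9250 + R$85,439.4830… = R$812,468.41

R$812,468.41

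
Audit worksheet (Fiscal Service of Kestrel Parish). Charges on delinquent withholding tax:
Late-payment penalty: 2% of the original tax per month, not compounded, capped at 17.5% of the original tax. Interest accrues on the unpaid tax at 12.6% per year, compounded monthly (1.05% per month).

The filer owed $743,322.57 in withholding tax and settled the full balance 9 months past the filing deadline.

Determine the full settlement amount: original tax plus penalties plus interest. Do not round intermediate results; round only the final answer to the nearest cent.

Penalty (uncapped): 9 × 2% × $743,322.57 = $133,798.06…; cap = 17.5% × $743,322.57 = $130,081.45… → penalty = $130,081.45…
Interest: $743,322.57 × ((1 + 0.0105)^9 − 1) = $743,322.57 × 0.0985678… = $73,267.6617…
Total = $743,322.57 + $130,081.4498… + $73,267.6617… = $946,671.68

$946,671.68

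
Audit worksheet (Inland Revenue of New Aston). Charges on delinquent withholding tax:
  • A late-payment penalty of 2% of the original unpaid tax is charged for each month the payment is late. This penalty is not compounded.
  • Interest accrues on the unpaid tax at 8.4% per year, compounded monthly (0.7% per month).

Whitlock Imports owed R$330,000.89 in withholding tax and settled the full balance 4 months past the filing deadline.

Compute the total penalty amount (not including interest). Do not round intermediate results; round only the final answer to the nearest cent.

Late-payment penalty: 4 × 2% × R$330,000.89 = R$26,400.07…

R$26,400.07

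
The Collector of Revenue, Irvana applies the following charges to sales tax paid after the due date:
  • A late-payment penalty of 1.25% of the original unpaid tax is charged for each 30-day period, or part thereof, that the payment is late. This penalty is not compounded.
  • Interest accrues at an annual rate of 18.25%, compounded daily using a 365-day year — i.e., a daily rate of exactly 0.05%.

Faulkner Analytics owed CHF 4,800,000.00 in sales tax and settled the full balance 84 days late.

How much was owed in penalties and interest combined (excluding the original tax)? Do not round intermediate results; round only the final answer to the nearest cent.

Penalty periods: ⌈84/30⌉ = 3; penalty = 3 × 1.25% × CHF 4,800,000.00 = CHF 180,000.00
Interest: CHF 4,800,000.00 × ((1 + 0.0005)^84 − 1) = CHF 4,800,000.00 × 0.04288353… = CHF 205,840.9539…
Penalties + interest = CHF 180,000.0000 + CHF 205,840.9539… = CHF 385,840.95

CHF 385,840.95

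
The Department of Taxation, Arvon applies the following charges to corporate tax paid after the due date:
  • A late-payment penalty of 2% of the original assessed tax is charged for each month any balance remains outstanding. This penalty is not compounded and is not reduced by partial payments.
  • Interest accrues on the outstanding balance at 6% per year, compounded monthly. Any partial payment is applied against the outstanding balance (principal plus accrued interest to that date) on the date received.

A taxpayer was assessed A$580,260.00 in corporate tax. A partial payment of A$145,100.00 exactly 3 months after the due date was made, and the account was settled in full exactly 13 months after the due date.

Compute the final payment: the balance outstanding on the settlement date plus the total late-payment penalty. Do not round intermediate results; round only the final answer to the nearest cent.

A$617,476.58

Monthly rate = 6% ÷ 12 = 0.5%
Balance at month 3: A$580,260.0000 × (1 + 0.005)^3 = A$589,007.4920…
After A$145,100.00 payment: A$589,007.4920… − A$145,100.00 = A$443,907.4920…
Balance at month 13: A$443,907.4920… × (1 + 0.005)^10 = A$466,608.9798…
Penalty: 13 × 2% × A$580,260.00 = A$150,867.60
Final settlement = outstanding balance + penalty = A$466,608.9798… + A$150,867.60 = A$617,476.58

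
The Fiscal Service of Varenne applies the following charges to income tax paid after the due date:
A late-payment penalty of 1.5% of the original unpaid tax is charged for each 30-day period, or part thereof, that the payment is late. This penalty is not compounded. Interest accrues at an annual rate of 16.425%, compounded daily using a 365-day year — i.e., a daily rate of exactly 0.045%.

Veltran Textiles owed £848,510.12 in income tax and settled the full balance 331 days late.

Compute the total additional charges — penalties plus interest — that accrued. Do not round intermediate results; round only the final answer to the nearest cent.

£288,982.24

Penalty periods: ⌈331/30⌉ = 12; penalty = 12 × 1.5% × £848,510.12 = £152,731.82…
Interest: £848,510.12 × ((1 + 0.00045)^331 − 1) = £848,510.12 × 0.16057607… = £136,250.4228…
Penalties + interest = £152,731.8216 + £136,250.4228… = £288,982.24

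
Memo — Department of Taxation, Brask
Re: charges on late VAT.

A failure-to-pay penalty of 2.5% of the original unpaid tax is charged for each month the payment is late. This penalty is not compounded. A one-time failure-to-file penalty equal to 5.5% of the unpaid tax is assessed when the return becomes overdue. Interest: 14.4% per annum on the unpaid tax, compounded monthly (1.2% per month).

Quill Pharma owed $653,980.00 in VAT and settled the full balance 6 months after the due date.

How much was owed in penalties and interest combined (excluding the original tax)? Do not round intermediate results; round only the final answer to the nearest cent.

$182,587.86

Failure-to-file penalty: 5.5% × $653,980.00 = $35,968.90
Failure-to-pay penalty = 2.5% × $653,980.00 × 6 mo = $98,097.00
Interest: $653,980.00 × ((1 + 0.012)^6 − 1) = $653,980.00 × 0.0741949… = $48,521.9627…
Penalties + interest = $134,065.9000 + $48,521.9627… = $182,587.86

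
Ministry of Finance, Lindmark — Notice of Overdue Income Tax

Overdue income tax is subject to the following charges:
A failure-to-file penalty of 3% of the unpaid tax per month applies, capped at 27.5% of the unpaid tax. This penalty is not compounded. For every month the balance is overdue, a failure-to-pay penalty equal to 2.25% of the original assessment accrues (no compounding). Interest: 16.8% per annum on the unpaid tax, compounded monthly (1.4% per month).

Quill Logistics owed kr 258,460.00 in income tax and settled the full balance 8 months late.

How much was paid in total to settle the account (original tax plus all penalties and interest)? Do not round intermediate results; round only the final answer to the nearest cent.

kr 397,419.57

Failure-to-file: 8 × 3% × kr 258,460.00 = kr 62,030.40 (under the 27.5% cap)
Failure-to-pay penalty = 2.25% × kr 258,460.00 × 8 mo = kr 46,522.80
Interest: kr 258,460.00 × ((1 + 0.014)^8 − 1) = kr 258,460.00 × 0.1176444… = kr 30,406.3673…
Total = kr 258,460.00 + kr 108,553.2000 + kr 30,406.3673… = kr 397,419.57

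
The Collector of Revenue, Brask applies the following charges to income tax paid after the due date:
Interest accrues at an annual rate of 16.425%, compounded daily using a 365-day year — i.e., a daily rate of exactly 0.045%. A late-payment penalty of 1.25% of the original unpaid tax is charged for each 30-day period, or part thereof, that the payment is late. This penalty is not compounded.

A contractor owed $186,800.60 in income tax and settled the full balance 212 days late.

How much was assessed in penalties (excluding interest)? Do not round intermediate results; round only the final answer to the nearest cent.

Penalty periods: ⌈212/30⌉ = 8; penalty = 8 × 1.25% × $186,800.60 = $18,680.06

$18,680.06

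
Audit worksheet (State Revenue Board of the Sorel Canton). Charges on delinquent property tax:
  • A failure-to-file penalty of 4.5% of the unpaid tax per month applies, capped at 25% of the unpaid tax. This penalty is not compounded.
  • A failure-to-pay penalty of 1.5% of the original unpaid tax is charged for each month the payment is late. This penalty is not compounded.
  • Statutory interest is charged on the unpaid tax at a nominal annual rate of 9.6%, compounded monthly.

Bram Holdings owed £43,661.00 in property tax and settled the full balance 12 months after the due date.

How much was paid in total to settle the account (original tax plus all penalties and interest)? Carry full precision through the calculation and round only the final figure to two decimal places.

£66,816.12

Failure-to-file: 12 × 4.5% × £43,661.00 = £23,576.94, capped at 25% × £43,661.00 = £10,915.25
Failure-to-pay penalty: 12 × 1.5% × £43,661.00 = £7,858.98
Interest (9.6%/yr ÷ 12 = 0.8%/month): £43,661.00 × ((1 + 0.008)^12 − 1) = £4,380.8877…
Total = £43,661.00 + £18,774.2300 + £4,380.8877… = £66,816.12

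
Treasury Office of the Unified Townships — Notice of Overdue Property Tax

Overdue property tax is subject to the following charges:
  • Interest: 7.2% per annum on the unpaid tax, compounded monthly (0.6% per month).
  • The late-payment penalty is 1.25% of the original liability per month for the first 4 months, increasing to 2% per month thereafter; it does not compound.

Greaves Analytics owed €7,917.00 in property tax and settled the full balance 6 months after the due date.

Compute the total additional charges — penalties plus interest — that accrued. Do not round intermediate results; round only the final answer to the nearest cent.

Penalty, months 1–4: 4 × 1.25% × €7,917.00 = €395.85
Penalty, months 5–6: 2 × 2% × €7,917.00 = €316.68
Interest: €7,917.00 × ((1 + 0.006)^6 − 1) = €7,917.00 × 0.0365443… = €289.3215…
Penalties + interest = €712.5300 + €289.3215… = €1,001.85

€1,001.85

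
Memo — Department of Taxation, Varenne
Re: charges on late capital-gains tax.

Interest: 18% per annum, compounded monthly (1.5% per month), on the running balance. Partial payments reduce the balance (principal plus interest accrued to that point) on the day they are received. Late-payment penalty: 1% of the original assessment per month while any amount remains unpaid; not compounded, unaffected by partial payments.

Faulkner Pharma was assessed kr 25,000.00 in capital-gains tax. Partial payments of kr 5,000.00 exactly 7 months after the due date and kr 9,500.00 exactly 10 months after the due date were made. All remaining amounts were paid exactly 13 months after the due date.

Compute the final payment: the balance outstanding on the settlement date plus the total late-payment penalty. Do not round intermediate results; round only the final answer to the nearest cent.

Balance at month 7: kr 25,000.0000 × (1 + 0.015)^7 = kr 27,746.1228…
After kr 5,000.00 payment: kr 27,746.1228… − kr 5,000.00 = kr 22,746.1228…
Balance at month 10: kr 22,746.1228… × (1 + 0.015)^3 = kr 23,785.1288…
After kr 9,500.00 payment: kr 23,785.1288… − kr 9,500.00 = kr 14,285.1288…
Balance at month 13: kr 14,285.1288… × (1 + 0.015)^3 = kr 14,937.6502…
Penalty: 13 × 1% × kr 25,000.00 = kr 3,250.00
Final settlement = outstanding balance + penalty = kr 14,937.6502… + kr 3,250.00 = kr 18,187.65

kr 18,187.65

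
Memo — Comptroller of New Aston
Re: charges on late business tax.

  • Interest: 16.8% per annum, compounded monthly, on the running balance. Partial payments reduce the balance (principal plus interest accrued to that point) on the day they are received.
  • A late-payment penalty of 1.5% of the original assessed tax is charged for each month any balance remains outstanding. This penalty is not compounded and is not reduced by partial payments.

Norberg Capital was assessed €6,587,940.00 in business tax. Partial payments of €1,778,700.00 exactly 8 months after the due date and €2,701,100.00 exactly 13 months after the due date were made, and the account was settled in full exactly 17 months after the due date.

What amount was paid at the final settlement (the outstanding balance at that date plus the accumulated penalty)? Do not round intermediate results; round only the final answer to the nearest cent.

€5,152,966.74

Monthly rate = 16.8% ÷ 12 = 1.4%
Balance at month 8: €6,587,940.0000 × (1 + 0.014)^8 = €7,362,974.1395…
After €1,778,700.00 payment: €7,362,974.1395… − €1,778,700.00 = €5,584,274.1395…
Balance at month 13: €5,584,274.1395… × (1 + 0.014)^5 = €5,986,272.8147…
After €2,701,100.00 payment: €5,986,272.8147… − €2,701,100.00 = €3,285,172.8147…
Balance at month 17: €3,285,172.8147… × (1 + 0.014)^4 = €3,473,042.0398…
Penalty: 17 × 1.5% × €6,587,940.00 = €1,679,924.70
Final settlement = outstanding balance + penalty = €3,473,042.0398… + €1,679,924.70 = €5,152,966.74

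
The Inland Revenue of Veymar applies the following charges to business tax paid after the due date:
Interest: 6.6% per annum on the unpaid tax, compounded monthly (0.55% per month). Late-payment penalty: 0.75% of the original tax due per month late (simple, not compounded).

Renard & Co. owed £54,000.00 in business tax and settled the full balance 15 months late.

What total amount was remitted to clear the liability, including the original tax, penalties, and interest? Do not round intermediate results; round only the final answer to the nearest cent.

Late-payment penalty = 0.75% × £54,000.00 × 15 mo = £6,075.00
Interest: £54,000.00 × ((1 + 0.0055)^15 − 1) = £54,000.00 × 0.0857532… = £4,630.6736…
Total = £54,000.00 + £6,075.0000 + £4,630.6736… = £64,705.67

£64,705.67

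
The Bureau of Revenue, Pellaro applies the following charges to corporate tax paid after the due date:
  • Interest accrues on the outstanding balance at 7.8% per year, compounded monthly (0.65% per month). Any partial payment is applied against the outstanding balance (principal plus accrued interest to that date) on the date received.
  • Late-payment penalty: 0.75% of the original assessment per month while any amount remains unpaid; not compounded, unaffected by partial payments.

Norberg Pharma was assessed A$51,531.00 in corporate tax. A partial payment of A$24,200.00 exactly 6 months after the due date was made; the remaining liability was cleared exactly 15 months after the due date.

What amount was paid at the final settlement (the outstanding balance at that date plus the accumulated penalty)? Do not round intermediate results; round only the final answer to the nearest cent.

Balance at month 6: A$51,531.0000 × (1 + 0.0065)^6 = A$53,573.6512…
After A$24,200.00 payment: A$53,573.6512… − A$24,200.00 = A$29,373.6512…
Balance at month 15: A$29,373.6512… × (1 + 0.0065)^9 = A$31,137.3714…
Penalty: 15 × 0.75% × A$51,531.00 = A$5,797.24…
Final settlement = outstanding balance + penalty = A$31,137.3714… + A$5,797.24… = A$36,934.61

A$36,934.61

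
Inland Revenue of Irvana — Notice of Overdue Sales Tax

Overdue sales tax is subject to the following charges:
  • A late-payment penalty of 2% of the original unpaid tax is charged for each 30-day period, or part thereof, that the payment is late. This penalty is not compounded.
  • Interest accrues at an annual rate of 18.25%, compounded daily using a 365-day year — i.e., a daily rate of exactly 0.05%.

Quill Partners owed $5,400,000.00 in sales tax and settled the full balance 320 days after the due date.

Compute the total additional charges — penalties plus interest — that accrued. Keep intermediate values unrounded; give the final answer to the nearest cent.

$2,124,705.31

Penalty periods: ⌈320/30⌉ = 11; penalty = 11 × 2% × $5,400,000.00 = $1,188,000.00
Interest: $5,400,000.00 × ((1 + 0.0005)^320 − 1) = $5,400,000.00 × 0.17346395… = $936,705.3145…
Penalties + interest = $1,188,000.0000 + $936,705.3145… = $2,124,705.31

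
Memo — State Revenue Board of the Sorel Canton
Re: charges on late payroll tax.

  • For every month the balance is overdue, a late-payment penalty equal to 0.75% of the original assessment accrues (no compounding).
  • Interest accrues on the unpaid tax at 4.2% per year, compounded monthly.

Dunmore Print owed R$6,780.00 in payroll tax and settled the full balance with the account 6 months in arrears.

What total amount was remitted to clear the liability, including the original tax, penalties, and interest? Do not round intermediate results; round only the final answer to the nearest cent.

Late-payment penalty: 6 × 0.75% × R$6,780.00 = R$305.10
Interest (4.2%/yr ÷ 12 = 0.35%/month): R$6,780.00 × ((1 + 0.0035)^6 − 1) = R$143.6317…
Total = R$6,780.00 + R$305.1000 + R$143.6317… = R$7,228.73

R$7,228.73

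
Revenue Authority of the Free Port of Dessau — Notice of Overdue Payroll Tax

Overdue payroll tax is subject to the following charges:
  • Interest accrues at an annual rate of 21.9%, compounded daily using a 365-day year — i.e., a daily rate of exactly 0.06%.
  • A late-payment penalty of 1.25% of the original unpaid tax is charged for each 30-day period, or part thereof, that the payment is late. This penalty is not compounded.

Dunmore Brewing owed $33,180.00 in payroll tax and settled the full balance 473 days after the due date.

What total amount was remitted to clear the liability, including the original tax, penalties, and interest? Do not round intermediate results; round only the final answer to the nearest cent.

$50,700.84

Penalty periods: ⌈473/30⌉ = 16; penalty = 16 × 1.25% × $33,180.00 = $6,636.00
Interest: $33,180.00 × ((1 + 0.0006)^473 − 1) = $33,180.00 × 0.32805424… = $10,884.8397…
Total = $33,180.00 + $6,636.0000 + $10,884.8397… = $50,700.84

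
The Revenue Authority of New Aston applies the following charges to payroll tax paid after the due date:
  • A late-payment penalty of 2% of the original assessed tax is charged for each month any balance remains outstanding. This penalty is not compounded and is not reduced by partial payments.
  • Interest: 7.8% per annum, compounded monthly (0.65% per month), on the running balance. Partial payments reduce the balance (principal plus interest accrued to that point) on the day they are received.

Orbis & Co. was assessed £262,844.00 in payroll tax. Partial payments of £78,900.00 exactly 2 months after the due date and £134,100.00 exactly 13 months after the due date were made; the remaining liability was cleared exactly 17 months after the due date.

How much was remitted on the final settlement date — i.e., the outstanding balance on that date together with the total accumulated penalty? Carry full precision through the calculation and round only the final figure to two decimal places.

Balance at month 2: £262,844.0000 × (1 + 0.0065)^2 = £266,272.0772…
After £78,900.00 payment: £266,272.0772… − £78,900.00 = £187,372.0772…
Balance at month 13: £187,372.0772… × (1 + 0.0065)^11 = £201,213.1883…
After £134,100.00 payment: £201,213.1883… − £134,100.00 = £67,113.1883…
Balance at month 17: £67,113.1883… × (1 + 0.0065)^4 = £68,875.2183…
Penalty: 17 × 2% × £262,844.00 = £89,366.96
Final settlement = outstanding balance + penalty = £68,875.2183… + £89,366.96 = £158,242.18

£158,242.18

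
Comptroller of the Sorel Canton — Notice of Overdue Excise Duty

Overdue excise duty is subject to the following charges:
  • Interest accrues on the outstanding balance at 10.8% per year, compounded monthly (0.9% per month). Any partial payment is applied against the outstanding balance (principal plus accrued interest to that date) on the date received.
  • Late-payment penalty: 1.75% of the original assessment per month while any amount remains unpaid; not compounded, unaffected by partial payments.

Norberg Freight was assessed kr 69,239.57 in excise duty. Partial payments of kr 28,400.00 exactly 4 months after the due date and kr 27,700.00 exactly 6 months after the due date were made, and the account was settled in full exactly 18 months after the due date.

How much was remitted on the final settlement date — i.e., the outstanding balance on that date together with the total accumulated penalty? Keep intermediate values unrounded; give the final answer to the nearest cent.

Balance at month 4: kr 69,239.5700 × (1 + 0.009)^4 = kr 71,766.0473…
After kr 28,400.00 payment: kr 71,766.0473… − kr 28,400.00 = kr 43,366.0473…
Balance at month 6: kr 43,366.0473… × (1 + 0.009)^2 = kr 44,150.1488…
After kr 27,700.00 payment: kr 44,150.1488… − kr 27,700.00 = kr 16,450.1488…
Balance at month 18: kr 16,450.1488… × (1 + 0.009)^12 = kr 18,317.3999…
Penalty: 18 × 1.75% × kr 69,239.57 = kr 21,810.46…
Final settlement = outstanding balance + penalty = kr 18,317.3999… + kr 21,810.46… = kr 40,127.86

kr 40,127.86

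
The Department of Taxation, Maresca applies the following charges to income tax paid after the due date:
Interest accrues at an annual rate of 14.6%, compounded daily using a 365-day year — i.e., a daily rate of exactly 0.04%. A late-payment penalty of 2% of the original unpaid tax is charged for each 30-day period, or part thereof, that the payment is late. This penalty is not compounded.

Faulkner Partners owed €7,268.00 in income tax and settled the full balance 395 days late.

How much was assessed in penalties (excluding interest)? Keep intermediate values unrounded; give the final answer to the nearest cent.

€2,035.04

Penalty periods: ⌈395/30⌉ = 14; penalty = 14 × 2% × €7,268.00 = €2,035.04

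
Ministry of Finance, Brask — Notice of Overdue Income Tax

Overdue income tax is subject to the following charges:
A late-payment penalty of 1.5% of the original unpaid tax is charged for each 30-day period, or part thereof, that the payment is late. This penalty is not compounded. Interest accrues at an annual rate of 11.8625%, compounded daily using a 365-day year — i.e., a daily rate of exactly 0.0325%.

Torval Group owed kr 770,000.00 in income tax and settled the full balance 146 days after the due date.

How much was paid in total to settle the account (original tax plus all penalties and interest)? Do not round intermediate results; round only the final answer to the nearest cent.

kr 865,160.98

Penalty periods: ⌈146/30⌉ = 5; penalty = 5 × 1.5% × kr 770,000.00 = kr 57,750.00
Interest: kr 770,000.00 × ((1 + 0.000325)^146 − 1) = kr 770,000.00 × 0.04858569… = kr 37,410.9787…
Total = kr 770,000.00 + kr 57,750.0000 + kr 37,410.9787… = kr 865,160.98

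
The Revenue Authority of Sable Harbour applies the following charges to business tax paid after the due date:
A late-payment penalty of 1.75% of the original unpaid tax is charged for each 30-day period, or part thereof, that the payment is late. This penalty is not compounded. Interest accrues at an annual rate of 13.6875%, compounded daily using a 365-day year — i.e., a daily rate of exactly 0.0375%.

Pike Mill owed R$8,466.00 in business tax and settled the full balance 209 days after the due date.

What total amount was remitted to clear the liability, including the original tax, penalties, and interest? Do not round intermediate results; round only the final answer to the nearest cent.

Penalty periods: ⌈209/30⌉ = 7; penalty = 7 × 1.75% × R$8,466.00 = R$1,037.09…
Interest: R$8,466.00 × ((1 + 0.000375)^209 − 1) = R$8,466.00 × 0.08151227… = R$690.0828…
Total = R$8,466.00 + R$1,037.0850 + R$690.0828… = R$10,193.17

R$10,193.17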